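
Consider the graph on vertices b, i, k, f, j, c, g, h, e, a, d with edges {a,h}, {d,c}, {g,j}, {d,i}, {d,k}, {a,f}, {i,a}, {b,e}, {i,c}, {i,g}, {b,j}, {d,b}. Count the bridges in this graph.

The edges on the cycle d-i-g-j-b-d are not bridges since each lies on that cycle.
But removing h–a disconnects h from a; removing a–i disconnects a from i; removing a–f disconnects a from f; removing b–e disconnects b from e — these are bridges.
In total 5 edges are bridges.

5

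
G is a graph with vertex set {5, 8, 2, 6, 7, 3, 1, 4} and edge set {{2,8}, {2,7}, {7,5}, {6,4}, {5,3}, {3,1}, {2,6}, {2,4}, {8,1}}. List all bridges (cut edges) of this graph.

none

The edges on the cycle 2-6-4-2 are not bridges since each lies on that cycle.
Every edge lies on some cycle, so there are no bridges.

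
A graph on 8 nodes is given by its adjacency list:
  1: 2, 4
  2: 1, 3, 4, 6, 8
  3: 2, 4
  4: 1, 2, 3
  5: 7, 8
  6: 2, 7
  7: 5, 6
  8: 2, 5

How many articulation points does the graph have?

1

Removing 2 increases the component count from 1 to 2, so 2 is a cut vertex.
By contrast removing 1 leaves 1 component; it is not a cut vertex. No other vertex is a cut vertex either.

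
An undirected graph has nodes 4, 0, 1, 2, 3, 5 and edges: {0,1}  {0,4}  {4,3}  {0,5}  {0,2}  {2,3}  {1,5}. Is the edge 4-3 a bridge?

No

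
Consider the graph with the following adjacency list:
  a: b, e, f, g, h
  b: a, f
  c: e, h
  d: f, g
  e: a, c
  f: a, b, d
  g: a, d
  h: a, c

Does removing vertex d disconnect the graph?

No

Deleting d leaves 1 component (was 1) (its neighbors f, g remain connected to each other), so d is not a cut vertex.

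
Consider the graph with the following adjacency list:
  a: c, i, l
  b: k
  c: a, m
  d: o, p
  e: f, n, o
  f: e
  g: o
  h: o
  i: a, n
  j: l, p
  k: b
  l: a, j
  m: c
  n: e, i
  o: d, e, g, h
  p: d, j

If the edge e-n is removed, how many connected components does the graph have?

2

e and n are still connected via e-o-d-p-j-l-a-i-n, so the component count stays at 2.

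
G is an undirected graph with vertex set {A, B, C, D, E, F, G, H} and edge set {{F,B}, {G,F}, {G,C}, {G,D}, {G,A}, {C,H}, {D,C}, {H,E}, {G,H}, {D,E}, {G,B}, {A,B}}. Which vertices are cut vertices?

G

Removing G increases the component count from 1 to 2, so G is a cut vertex.
By contrast removing E leaves 1 component; it is not a cut vertex. No other vertex is a cut vertex either.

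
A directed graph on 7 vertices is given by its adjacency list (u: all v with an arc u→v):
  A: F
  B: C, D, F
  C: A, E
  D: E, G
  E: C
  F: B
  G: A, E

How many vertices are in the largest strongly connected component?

{A, B, C, D, E, F, G} are all mutually reachable — one SCC of size 7.
The largest has 7 vertices.

7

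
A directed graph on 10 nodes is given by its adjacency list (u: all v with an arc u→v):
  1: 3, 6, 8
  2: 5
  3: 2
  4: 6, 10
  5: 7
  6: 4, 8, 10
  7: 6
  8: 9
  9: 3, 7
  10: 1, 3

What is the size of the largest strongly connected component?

{1, 2, 3, 4, 5, 6, 7, 8, 9, 10} are all mutually reachable — one SCC of size 10.
The largest has 10 vertices.

10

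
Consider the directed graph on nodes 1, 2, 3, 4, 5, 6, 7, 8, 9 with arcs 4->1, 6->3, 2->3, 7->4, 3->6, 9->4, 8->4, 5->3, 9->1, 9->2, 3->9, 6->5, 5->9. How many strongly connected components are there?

{2, 3, 5, 6, 9} are all mutually reachable — one SCC of size 5.
{4} is an SCC by itself.
{7} is an SCC by itself.
{1} is an SCC by itself.
{8} is an SCC by itself.
That gives 5 strongly connected components.

5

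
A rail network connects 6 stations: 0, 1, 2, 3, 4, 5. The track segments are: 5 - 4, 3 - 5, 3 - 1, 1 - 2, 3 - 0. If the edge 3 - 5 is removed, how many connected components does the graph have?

2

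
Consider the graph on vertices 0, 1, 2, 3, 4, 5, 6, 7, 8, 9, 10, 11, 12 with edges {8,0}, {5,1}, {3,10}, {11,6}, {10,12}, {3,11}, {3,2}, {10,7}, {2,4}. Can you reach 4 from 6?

From 6 we can reach 2, 3, 4, 6, 7, 10, 11, 12, which includes 4.

Yes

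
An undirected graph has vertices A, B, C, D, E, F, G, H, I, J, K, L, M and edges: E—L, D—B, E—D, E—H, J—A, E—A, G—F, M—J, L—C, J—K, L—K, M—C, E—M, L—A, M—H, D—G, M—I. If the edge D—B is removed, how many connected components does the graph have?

Before removal there is 1 component.
D—B is a bridge — removing it separates D's side from B's side.
After removal: 2 components.

2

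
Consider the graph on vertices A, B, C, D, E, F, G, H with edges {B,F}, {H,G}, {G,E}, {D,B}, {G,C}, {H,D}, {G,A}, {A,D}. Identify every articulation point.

B, D, G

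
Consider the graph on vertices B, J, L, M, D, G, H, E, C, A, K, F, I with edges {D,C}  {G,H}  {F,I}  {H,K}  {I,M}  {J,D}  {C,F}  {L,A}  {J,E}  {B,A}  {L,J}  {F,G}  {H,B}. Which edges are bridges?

E-J, F-I, H-K, I-M

The edges on the cycle L-J-D-C-F-G-H-B-A-L are not bridges since each lies on that cycle.
But removing I-F disconnects I from F; removing K-H disconnects K from H; removing J-E disconnects J from E; removing I-M disconnects I from M — these are bridges.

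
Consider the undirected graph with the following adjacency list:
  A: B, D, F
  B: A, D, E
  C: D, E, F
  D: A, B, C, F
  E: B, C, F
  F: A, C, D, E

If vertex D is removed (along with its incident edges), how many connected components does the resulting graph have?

1

With D gone, the remaining components are: {A, B, C, E, F}.
That is 1 component.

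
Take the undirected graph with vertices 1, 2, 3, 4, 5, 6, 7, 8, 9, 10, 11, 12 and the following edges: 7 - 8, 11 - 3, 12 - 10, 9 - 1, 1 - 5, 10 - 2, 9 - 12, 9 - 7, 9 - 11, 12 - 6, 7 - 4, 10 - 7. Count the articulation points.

6

Removing 1 increases the component count from 1 to 2, so 1 is a cut vertex.
Removing 7 increases the component count from 1 to 3, so 7 is a cut vertex.
Removing 9 increases the component count from 1 to 3, so 9 is a cut vertex.
Likewise 10, 11, 12 are cut vertices.
By contrast removing 3 leaves 1 component; it is not a cut vertex. No other vertex is a cut vertex either.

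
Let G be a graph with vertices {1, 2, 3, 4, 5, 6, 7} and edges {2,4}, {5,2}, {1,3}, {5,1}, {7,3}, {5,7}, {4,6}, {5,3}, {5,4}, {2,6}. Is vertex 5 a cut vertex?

Yes

Deleting 5 raises the number of components from 1 to 2, so 5 is a cut vertex.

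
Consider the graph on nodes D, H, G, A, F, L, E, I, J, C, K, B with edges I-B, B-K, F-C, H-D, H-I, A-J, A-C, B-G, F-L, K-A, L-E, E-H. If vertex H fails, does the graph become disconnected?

Deleting H raises the number of components from 1 to 2, so H is a cut vertex.

Yes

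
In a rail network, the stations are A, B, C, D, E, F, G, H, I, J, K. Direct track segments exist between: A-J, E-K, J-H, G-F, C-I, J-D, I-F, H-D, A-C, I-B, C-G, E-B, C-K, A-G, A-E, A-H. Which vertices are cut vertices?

Removing A increases the component count from 1 to 2, so A is a cut vertex.
By contrast removing H leaves 1 component; it is not a cut vertex. No other vertex is a cut vertex either.

A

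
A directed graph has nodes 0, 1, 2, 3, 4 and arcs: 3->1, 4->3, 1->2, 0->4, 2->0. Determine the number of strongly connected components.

1

{0, 1, 2, 3, 4} are all mutually reachable — one SCC of size 5.
That gives 1 strongly connected component.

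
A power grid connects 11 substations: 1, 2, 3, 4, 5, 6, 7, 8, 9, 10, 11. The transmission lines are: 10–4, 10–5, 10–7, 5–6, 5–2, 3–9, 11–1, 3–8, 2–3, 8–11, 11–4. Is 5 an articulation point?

Yes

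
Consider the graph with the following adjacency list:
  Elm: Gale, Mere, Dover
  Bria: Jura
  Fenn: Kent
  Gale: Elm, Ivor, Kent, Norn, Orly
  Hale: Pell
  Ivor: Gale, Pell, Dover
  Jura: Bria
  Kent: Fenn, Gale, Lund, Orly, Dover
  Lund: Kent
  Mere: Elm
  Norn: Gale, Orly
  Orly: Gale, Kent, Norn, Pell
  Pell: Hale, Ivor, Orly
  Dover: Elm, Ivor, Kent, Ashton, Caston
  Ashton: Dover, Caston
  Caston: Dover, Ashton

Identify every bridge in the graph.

Bria-Jura, Elm-Mere, Fenn-Kent, Hale-Pell, Kent-Lund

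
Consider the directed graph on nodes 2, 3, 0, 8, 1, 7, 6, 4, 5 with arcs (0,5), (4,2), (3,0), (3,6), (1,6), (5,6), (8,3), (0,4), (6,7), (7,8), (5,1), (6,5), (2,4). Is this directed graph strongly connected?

There is no directed path from 4 to 0, so the graph is not strongly connected.

No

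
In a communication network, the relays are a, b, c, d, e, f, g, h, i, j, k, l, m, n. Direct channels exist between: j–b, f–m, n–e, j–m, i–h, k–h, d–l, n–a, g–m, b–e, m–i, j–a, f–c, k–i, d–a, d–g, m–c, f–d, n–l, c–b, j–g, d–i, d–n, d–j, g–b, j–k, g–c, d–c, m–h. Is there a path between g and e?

From g we can reach a, b, c, d, e, f, g, h, i, j, k, l, m, n, which includes e.

Yes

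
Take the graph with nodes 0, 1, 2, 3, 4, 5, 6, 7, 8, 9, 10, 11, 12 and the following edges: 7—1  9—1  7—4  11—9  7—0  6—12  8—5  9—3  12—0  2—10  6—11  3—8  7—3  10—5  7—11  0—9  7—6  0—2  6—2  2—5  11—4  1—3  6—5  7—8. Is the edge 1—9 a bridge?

No

After removing 1—9, the path 1-3-9 still connects them, so the edge is not a bridge.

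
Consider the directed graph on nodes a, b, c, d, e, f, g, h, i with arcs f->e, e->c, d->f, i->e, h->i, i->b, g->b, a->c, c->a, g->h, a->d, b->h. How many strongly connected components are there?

3

{a, c, d, e, f} are all mutually reachable — one SCC of size 5.
{b, h, i} are all mutually reachable — one SCC of size 3.
{g} is an SCC by itself.
That gives 3 strongly connected components.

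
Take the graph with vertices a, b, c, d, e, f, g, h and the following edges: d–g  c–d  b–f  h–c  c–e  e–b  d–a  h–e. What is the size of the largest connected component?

8

Starting from a we can reach a, b, c, d, e, f, g, h. That is one component of size 8.
The largest has 8 vertices.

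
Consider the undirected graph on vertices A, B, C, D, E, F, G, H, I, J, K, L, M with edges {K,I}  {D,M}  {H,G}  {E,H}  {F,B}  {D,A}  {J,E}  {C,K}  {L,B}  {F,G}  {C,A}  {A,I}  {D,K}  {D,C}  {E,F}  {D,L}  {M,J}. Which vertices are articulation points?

D

Removing D increases the component count from 1 to 2, so D is a cut vertex.
By contrast removing H leaves 1 component; it is not a cut vertex. No other vertex is a cut vertex either.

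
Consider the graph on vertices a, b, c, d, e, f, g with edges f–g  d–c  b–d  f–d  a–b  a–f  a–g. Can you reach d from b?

From b we can reach a, b, c, d, f, g, which includes d.

Yes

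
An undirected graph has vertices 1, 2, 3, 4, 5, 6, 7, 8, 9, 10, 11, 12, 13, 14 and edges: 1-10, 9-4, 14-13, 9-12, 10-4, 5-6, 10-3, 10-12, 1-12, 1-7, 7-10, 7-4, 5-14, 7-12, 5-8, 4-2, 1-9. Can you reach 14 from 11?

The component containing 11 is {11}, and 14 is not in it.

No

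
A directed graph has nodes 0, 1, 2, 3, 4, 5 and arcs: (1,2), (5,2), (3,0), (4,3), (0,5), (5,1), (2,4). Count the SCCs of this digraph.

1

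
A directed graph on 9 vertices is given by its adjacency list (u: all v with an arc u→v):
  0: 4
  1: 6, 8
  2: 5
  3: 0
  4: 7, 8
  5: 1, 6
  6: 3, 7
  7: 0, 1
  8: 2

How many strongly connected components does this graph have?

{0, 1, 2, 3, 4, 5, 6, 7, 8} are all mutually reachable — one SCC of size 9.
That gives 1 strongly connected component.

1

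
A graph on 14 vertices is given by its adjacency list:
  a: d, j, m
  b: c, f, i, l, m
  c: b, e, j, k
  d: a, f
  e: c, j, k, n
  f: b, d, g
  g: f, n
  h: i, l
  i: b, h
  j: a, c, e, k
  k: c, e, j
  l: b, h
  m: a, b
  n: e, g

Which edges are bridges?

The edges on the cycle c-j-k-c are not bridges since each lies on that cycle.
Every edge lies on some cycle, so there are no bridges.

none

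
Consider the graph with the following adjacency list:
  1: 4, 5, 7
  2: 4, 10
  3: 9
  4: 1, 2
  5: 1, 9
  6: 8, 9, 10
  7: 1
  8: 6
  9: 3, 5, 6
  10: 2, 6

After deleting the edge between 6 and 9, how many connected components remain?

6 and 9 are still connected via 6-10-2-4-1-5-9, so the component count stays at 1.

1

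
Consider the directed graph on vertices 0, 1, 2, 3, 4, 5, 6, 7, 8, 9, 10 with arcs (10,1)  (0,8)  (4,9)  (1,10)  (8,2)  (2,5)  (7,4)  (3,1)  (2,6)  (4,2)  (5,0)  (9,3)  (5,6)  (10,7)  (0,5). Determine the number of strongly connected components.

{1, 3, 4, 7, 9, 10} are all mutually reachable — one SCC of size 6.
{0, 2, 5, 8} are all mutually reachable — one SCC of size 4.
{6} is an SCC by itself.
That gives 3 strongly connected components.

3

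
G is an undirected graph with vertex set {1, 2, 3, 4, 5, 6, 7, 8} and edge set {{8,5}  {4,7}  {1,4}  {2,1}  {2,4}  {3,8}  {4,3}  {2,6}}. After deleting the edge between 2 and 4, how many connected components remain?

1

2 and 4 are still connected via 2-1-4, so the component count stays at 1.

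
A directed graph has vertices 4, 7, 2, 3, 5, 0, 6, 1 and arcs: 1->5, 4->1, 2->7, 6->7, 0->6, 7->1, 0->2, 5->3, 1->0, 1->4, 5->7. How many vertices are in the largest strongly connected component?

{0, 1, 2, 4, 5, 6, 7} are all mutually reachable — one SCC of size 7.
{3} is an SCC by itself.
The largest has 7 vertices.

7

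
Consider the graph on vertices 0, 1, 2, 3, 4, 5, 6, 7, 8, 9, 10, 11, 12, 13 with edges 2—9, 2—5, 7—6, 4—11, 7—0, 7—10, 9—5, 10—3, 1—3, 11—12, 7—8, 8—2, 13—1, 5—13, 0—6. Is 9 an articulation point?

No

Deleting 9 leaves 2 components (was 2), so 9 is not a cut vertex.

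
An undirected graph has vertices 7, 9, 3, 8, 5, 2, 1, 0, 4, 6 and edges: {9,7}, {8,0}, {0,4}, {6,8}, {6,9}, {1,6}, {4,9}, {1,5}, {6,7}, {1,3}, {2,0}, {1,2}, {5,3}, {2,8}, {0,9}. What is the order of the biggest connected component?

10

Starting from 0 we can reach 0, 1, 2, 3, 4, 5, 6, 7, 8, 9. That is one component of size 10.
The largest has 10 vertices.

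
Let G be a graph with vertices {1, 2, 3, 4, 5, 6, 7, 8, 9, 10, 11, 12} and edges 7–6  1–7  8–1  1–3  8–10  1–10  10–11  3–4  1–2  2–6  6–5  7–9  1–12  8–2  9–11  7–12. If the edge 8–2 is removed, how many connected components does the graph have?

8 and 2 are still connected via 8-1-2, so the component count stays at 1.

1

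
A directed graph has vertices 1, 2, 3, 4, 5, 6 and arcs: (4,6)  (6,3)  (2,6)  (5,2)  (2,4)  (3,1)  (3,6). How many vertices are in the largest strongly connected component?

2

{3, 6} are all mutually reachable — one SCC of size 2.
{5} is an SCC by itself.
{2} is an SCC by itself.
{4} is an SCC by itself.
{1} is an SCC by itself.
The largest has 2 vertices.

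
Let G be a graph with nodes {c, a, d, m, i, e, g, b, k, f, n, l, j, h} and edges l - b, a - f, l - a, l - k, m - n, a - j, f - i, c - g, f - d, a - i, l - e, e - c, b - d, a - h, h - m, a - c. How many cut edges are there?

6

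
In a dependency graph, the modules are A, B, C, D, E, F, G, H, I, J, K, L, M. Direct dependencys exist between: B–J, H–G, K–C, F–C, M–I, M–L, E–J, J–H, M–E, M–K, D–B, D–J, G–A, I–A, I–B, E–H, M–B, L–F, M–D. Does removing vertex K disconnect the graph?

No

Deleting K leaves 1 component (was 1) (its neighbors C, M remain connected to each other), so K is not a cut vertex.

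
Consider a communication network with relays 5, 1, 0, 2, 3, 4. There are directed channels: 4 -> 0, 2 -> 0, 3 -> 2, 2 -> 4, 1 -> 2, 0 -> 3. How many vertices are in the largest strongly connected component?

4

{0, 2, 3, 4} are all mutually reachable — one SCC of size 4.
{5} is an SCC by itself.
{1} is an SCC by itself.
The largest has 4 vertices.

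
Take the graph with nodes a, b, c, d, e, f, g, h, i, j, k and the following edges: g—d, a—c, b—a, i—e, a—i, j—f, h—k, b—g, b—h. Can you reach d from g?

Yes

From g we can reach a, b, c, d, e, g, h, i, k, which includes d.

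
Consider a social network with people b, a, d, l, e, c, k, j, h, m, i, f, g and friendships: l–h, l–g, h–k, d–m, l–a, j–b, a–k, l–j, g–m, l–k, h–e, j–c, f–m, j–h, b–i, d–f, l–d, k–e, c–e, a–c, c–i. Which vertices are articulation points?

Removing l increases the component count from 1 to 2, so l is a cut vertex.
By contrast removing i leaves 1 component; it is not a cut vertex. No other vertex is a cut vertex either.

l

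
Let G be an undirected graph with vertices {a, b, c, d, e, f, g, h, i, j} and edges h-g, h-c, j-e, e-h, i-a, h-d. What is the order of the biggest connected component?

b is isolated — a component by itself.
f is isolated — a component by itself.
Starting from a we can reach a, i. That is one component of size 2.
Starting from c we can reach c, d, e, g, h, j. That is one component of size 6.
The largest has 6 vertices.

6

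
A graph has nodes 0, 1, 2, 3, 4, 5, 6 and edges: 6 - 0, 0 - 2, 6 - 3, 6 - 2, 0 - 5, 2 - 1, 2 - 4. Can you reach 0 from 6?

Yes

From 6 we can reach 0, 1, 2, 3, 4, 5, 6, which includes 0.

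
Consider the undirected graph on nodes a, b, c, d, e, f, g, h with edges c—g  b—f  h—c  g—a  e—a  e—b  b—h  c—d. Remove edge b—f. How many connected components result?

Before removal there is 1 component.
b—f is a bridge — removing it separates b's side from f's side.
After removal: 2 components.

2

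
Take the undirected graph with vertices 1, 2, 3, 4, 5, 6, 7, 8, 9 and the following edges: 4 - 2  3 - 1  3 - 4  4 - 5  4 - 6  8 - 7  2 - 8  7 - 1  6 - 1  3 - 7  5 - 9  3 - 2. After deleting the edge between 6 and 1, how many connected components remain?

1

6 and 1 are still connected via 6-4-3-1, so the component count stays at 1.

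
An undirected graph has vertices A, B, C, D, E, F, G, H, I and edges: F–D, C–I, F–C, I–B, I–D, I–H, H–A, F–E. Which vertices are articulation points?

F, H, I

Removing F increases the component count from 2 to 3, so F is a cut vertex.
Removing H increases the component count from 2 to 3, so H is a cut vertex.
Removing I increases the component count from 2 to 4, so I is a cut vertex.
By contrast removing D leaves 2 components; it is not a cut vertex. No other vertex is a cut vertex either.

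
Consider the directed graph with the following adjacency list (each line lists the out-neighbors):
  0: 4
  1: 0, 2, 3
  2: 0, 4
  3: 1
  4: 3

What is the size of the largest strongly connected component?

{0, 1, 2, 3, 4} are all mutually reachable — one SCC of size 5.
The largest has 5 vertices.

5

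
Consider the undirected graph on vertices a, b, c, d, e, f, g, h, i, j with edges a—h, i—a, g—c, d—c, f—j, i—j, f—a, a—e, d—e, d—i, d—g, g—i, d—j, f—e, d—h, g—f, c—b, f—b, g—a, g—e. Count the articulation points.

0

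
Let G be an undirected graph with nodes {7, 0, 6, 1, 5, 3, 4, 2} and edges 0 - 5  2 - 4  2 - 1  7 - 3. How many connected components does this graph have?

4

6 is isolated — a component by itself.
Starting from 3 we can reach 3, 7. That is one component of size 2.
Starting from 0 we can reach 0, 5. That is one component of size 2.
Starting from 1 we can reach 1, 2, 4. That is one component of size 3.
Total: 4 components.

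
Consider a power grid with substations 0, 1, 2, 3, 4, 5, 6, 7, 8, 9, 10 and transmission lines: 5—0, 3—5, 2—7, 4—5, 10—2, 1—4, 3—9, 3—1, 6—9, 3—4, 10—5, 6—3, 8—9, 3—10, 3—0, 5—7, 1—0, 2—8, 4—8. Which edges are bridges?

The edges on the cycle 3-1-0-5-4-3 are not bridges since each lies on that cycle.
Every edge lies on some cycle, so there are no bridges.

none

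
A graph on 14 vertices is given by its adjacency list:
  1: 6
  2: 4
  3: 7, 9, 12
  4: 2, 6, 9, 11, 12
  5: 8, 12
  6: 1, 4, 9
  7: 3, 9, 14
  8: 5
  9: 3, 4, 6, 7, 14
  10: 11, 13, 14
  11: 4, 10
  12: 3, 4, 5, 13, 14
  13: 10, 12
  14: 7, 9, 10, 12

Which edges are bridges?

The edges on the cycle 9-7-3-9 are not bridges since each lies on that cycle.
But removing 2-4 disconnects 2 from 4; removing 6-1 disconnects 6 from 1; removing 5-12 disconnects 5 from 12; removing 8-5 disconnects 8 from 5 — these are bridges.

1-6, 12-5, 2-4, 5-8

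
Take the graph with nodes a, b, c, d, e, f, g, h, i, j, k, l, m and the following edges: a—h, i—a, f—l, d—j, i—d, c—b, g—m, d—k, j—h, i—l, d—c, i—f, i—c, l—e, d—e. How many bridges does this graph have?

3

The edges on the cycle i-f-l-e-d-i are not bridges since each lies on that cycle.
But removing k—d disconnects k from d; removing g—m disconnects g from m; removing b—c disconnects b from c — these are bridges.
That makes 3 bridges.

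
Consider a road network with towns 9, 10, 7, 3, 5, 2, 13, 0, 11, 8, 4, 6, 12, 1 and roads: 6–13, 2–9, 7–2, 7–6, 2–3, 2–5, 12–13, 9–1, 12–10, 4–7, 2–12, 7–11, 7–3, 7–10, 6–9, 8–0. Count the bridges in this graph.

5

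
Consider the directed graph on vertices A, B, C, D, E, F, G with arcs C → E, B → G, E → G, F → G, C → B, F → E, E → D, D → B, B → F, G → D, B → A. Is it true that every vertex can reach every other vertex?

No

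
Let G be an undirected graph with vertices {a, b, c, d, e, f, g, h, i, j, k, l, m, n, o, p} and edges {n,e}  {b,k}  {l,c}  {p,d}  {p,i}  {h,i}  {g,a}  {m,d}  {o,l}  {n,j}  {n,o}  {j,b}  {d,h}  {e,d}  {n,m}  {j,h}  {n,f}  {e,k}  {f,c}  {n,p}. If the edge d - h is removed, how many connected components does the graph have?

2

d and h are still connected via d-p-i-h, so the component count stays at 2.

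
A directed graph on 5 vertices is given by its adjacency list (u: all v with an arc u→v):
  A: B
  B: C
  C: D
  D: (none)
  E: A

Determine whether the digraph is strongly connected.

No

There is no directed path from C to A, so the graph is not strongly connected.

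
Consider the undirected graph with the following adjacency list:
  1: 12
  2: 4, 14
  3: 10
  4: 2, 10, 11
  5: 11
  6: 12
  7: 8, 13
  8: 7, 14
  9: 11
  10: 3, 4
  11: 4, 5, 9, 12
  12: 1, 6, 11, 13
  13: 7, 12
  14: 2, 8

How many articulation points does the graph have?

Removing 4 increases the component count from 1 to 2, so 4 is a cut vertex.
Removing 10 increases the component count from 1 to 2, so 10 is a cut vertex.
Removing 11 increases the component count from 1 to 3, so 11 is a cut vertex.
Likewise 12 is a cut vertex.
By contrast removing 3 leaves 1 component; it is not a cut vertex. No other vertex is a cut vertex either.

4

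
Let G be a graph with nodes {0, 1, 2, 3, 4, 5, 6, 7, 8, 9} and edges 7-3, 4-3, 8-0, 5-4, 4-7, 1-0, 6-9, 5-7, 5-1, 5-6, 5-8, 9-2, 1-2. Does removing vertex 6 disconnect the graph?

Deleting 6 leaves 1 component (was 1) (its neighbors 5, 9 remain connected to each other), so 6 is not a cut vertex.

No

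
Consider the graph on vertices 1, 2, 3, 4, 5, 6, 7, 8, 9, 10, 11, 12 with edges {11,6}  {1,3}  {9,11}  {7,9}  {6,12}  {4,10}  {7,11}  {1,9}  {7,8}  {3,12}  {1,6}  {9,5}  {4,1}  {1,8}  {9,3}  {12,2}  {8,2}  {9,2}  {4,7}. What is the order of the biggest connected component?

Starting from 1 we can reach 1, 2, 3, 4, 5, 6, 7, 8, 9, 10, 11, 12. That is one component of size 12.
The largest has 12 vertices.

12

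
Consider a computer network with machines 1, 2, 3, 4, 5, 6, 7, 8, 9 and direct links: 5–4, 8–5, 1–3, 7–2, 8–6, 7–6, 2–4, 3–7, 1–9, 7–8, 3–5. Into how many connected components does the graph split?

1

Starting from 1 we can reach 1, 2, 3, 4, 5, 6, 7, 8, 9. That is one component of size 9.
Total: 1 component.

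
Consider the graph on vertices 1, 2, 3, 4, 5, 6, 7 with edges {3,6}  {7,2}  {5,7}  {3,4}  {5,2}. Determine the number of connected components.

3

1 is isolated — a component by itself.
Starting from 3 we can reach 3, 4, 6. That is one component of size 3.
Starting from 2 we can reach 2, 5, 7. That is one component of size 3.
Total: 3 components.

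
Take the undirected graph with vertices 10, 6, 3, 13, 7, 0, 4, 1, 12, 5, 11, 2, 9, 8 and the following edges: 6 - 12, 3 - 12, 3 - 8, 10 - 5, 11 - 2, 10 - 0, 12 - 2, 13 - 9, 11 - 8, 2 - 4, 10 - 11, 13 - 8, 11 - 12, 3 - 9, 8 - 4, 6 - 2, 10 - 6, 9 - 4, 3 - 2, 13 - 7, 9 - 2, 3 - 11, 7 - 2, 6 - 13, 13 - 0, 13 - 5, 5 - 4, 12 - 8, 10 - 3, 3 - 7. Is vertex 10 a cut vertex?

No

Deleting 10 leaves 2 components (was 2), so 10 is not a cut vertex.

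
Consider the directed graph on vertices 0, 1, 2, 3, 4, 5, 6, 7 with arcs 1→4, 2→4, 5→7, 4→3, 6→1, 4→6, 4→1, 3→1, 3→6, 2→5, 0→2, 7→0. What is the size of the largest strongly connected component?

4

{0, 2, 5, 7} are all mutually reachable — one SCC of size 4.
{1, 3, 4, 6} are all mutually reachable — one SCC of size 4.
The largest has 4 vertices.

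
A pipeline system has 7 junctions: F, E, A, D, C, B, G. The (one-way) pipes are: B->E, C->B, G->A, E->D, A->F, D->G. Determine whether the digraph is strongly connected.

There is no directed path from D to C, so the graph is not strongly connected.

No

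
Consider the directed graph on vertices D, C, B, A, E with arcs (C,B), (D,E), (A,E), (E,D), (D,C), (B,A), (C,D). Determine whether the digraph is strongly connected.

Yes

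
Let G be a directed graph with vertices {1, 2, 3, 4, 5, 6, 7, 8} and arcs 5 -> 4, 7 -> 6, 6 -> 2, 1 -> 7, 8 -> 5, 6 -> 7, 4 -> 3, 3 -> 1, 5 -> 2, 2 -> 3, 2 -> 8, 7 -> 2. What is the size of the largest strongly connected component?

{1, 2, 3, 4, 5, 6, 7, 8} are all mutually reachable — one SCC of size 8.
The largest has 8 vertices.

8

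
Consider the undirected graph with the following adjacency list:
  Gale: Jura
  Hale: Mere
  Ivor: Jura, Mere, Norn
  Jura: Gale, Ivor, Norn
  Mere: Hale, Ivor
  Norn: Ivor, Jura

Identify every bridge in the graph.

The edges on the cycle Ivor-Jura-Norn-Ivor are not bridges since each lies on that cycle.
But removing Ivor-Mere disconnects Ivor from Mere; removing Mere-Hale disconnects Mere from Hale; removing Gale-Jura disconnects Gale from Jura — these are bridges.

Gale-Jura, Hale-Mere, Ivor-Mere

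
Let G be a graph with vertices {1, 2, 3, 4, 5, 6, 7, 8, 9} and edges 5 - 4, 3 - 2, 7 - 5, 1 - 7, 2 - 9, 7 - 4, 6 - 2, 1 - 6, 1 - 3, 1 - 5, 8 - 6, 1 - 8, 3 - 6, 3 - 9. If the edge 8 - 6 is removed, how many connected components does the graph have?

8 and 6 are still connected via 8-1-6, so the component count stays at 1.

1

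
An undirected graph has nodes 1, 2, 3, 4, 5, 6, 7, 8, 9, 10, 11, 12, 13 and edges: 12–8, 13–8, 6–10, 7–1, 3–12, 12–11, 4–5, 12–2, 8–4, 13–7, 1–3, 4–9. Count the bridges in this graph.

The edges on the cycle 13-7-1-3-12-8-13 are not bridges since each lies on that cycle.
But removing 6–10 disconnects 6 from 10; removing 4–9 disconnects 4 from 9; removing 5–4 disconnects 5 from 4; removing 8–4 disconnects 8 from 4 — these are bridges.
In total 6 edges are bridges.

6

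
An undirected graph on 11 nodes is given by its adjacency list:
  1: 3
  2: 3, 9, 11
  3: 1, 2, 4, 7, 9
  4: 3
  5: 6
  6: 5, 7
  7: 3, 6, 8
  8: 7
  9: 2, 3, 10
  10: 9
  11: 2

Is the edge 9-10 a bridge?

Removing 9-10 leaves no path between 9 and 10: the component count goes from 1 to 2. So it is a bridge.

Yes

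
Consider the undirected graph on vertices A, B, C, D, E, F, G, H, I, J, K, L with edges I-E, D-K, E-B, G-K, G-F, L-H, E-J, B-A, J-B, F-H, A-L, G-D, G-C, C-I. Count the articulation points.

Removing G increases the component count from 1 to 2, so G is a cut vertex.
By contrast removing D leaves 1 component; it is not a cut vertex. No other vertex is a cut vertex either.

1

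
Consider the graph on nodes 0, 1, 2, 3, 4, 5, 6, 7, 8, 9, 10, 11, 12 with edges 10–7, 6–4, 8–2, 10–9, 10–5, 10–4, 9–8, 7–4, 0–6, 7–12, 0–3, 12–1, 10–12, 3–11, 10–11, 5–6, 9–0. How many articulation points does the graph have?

3

Removing 8 increases the component count from 1 to 2, so 8 is a cut vertex.
Removing 9 increases the component count from 1 to 2, so 9 is a cut vertex.
Removing 12 increases the component count from 1 to 2, so 12 is a cut vertex.
By contrast removing 11 leaves 1 component; it is not a cut vertex. No other vertex is a cut vertex either.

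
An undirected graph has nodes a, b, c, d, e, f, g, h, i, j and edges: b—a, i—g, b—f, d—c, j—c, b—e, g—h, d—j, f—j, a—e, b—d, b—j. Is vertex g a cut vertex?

Yes

Deleting g raises the number of components from 2 to 3, so g is a cut vertex.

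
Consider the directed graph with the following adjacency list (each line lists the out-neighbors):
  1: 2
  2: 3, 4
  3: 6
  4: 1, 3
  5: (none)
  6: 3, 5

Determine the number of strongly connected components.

{1, 2, 4} are all mutually reachable — one SCC of size 3.
{3, 6} are all mutually reachable — one SCC of size 2.
{5} is an SCC by itself.
That gives 3 strongly connected components.

3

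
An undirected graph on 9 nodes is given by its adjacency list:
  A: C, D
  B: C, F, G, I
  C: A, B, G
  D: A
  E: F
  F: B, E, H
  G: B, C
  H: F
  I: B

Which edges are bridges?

The edges on the cycle G-C-B-G are not bridges since each lies on that cycle.
But removing F-H disconnects F from H; removing B-F disconnects B from F; removing E-F disconnects E from F; removing A-D disconnects A from D — these are bridges.
In total 6 edges are bridges.

A-C, A-D, B-F, B-I, E-F, F-H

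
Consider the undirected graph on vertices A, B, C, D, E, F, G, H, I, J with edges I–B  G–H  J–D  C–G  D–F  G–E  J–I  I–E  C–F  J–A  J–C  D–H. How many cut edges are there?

2

The edges on the cycle J-I-E-G-C-J are not bridges since each lies on that cycle.
But removing J–A disconnects J from A; removing I–B disconnects I from B — these are bridges.
That makes 2 bridges.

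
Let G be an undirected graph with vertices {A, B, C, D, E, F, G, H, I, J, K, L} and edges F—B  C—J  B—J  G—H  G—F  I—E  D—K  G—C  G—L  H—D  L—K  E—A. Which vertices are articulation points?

E, G

Removing E increases the component count from 2 to 3, so E is a cut vertex.
Removing G increases the component count from 2 to 3, so G is a cut vertex.
By contrast removing H leaves 2 components; it is not a cut vertex. No other vertex is a cut vertex either.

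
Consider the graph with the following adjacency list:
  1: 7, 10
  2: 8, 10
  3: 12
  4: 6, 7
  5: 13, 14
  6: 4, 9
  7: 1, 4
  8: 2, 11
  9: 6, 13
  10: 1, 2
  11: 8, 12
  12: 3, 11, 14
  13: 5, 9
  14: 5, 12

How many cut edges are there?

The edges on the cycle 2-8-11-12-14-5-13-9-6-4-7-1-10-2 are not bridges since each lies on that cycle.
But removing 12-3 disconnects 12 from 3 — this is a bridge.

1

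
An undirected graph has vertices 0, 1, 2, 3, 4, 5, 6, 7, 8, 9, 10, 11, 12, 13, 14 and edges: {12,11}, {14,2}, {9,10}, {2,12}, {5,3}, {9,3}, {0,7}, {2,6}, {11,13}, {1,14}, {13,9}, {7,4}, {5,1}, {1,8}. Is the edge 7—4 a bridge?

Yes

Removing 7—4 leaves no path between 7 and 4: the component count goes from 2 to 3. So it is a bridge.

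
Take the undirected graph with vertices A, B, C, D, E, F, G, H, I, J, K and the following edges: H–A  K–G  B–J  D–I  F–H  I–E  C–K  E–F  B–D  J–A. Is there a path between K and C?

Yes

From K we can reach C, G, K, which includes C.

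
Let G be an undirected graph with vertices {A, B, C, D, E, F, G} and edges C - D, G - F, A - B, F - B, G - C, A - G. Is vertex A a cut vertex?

No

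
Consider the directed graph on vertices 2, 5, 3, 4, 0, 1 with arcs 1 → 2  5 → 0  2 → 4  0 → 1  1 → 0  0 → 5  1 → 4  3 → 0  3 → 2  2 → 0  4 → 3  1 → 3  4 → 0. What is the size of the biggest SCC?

6

{0, 1, 2, 3, 4, 5} are all mutually reachable — one SCC of size 6.
The largest has 6 vertices.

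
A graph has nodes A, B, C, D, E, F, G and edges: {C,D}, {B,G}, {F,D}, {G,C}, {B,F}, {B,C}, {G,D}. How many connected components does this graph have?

A is isolated — a component by itself.
E is isolated — a component by itself.
Starting from B we can reach B, C, D, F, G. That is one component of size 5.
Total: 3 components.

3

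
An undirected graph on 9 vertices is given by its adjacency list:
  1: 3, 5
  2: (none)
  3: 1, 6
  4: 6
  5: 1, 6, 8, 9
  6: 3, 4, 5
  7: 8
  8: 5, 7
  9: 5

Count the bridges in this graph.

The edges on the cycle 3-1-5-6-3 are not bridges since each lies on that cycle.
But removing 6-4 disconnects 6 from 4; removing 8-7 disconnects 8 from 7; removing 5-9 disconnects 5 from 9; removing 5-8 disconnects 5 from 8 — these are bridges.
That makes 4 bridges.

4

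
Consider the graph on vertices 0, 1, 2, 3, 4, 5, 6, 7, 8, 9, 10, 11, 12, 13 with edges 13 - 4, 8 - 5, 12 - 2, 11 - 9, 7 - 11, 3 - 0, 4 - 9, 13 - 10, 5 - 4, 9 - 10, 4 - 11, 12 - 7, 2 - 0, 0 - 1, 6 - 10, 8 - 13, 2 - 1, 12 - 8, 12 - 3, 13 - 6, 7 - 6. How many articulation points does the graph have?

1

Removing 12 increases the component count from 1 to 2, so 12 is a cut vertex.
By contrast removing 8 leaves 1 component; it is not a cut vertex. No other vertex is a cut vertex either.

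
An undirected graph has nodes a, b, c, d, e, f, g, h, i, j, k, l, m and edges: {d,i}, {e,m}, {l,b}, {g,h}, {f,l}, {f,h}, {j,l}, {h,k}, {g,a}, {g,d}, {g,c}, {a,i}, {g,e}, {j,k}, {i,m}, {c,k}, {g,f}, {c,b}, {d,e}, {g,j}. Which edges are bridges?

The edges on the cycle g-f-h-g are not bridges since each lies on that cycle.
Every edge lies on some cycle, so there are no bridges.

none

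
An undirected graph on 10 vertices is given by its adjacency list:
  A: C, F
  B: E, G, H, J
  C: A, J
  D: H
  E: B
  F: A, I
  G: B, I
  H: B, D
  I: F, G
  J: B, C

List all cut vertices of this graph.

B, H

Removing B increases the component count from 1 to 3, so B is a cut vertex.
Removing H increases the component count from 1 to 2, so H is a cut vertex.
By contrast removing A leaves 1 component; it is not a cut vertex. No other vertex is a cut vertex either.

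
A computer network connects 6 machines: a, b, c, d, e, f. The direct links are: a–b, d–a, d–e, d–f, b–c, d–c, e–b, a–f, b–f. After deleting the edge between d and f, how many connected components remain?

1

d and f are still connected via d-a-f, so the component count stays at 1.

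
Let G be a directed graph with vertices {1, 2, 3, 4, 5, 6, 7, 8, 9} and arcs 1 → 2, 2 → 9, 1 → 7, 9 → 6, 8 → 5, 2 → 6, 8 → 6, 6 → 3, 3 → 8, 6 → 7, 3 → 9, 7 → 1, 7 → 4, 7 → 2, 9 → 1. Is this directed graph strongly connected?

There is no directed path from 5 to 9, so the graph is not strongly connected.

No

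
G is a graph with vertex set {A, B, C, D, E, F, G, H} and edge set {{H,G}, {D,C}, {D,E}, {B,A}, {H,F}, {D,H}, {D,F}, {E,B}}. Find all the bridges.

A-B, B-E, C-D, D-E, G-H

The edges on the cycle D-H-F-D are not bridges since each lies on that cycle.
But removing H - G disconnects H from G; removing D - C disconnects D from C; removing D - E disconnects D from E; removing E - B disconnects E from B — these are bridges.
In total 5 edges are bridges.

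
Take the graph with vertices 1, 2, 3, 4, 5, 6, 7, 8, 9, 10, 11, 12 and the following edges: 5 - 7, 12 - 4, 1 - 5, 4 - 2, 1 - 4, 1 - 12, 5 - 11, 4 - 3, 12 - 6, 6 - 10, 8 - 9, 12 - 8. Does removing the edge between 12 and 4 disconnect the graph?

No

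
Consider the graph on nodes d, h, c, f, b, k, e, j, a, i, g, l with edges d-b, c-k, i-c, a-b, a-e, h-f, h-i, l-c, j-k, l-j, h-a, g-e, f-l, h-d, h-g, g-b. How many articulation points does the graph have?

Removing h increases the component count from 1 to 2, so h is a cut vertex.
By contrast removing g leaves 1 component; it is not a cut vertex. No other vertex is a cut vertex either.

1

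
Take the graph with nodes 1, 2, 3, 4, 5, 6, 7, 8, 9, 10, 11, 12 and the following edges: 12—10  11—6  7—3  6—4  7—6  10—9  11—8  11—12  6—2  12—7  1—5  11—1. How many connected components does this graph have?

Starting from 1 we can reach 1, 2, 3, 4, 5, 6, 7, 8, 9, 10, 11, 12. That is one component of size 12.
Total: 1 component.

1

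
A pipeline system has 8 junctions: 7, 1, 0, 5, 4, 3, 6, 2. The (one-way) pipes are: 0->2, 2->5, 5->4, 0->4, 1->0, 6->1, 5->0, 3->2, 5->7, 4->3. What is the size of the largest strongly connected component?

5

{0, 2, 3, 4, 5} are all mutually reachable — one SCC of size 5.
{6} is an SCC by itself.
{1} is an SCC by itself.
{7} is an SCC by itself.
The largest has 5 vertices.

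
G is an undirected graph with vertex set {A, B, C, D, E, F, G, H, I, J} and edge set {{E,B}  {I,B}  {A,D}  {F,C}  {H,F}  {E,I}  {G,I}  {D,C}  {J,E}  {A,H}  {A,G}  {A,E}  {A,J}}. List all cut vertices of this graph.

Removing A increases the component count from 1 to 2, so A is a cut vertex.
By contrast removing I leaves 1 component; it is not a cut vertex. No other vertex is a cut vertex either.

A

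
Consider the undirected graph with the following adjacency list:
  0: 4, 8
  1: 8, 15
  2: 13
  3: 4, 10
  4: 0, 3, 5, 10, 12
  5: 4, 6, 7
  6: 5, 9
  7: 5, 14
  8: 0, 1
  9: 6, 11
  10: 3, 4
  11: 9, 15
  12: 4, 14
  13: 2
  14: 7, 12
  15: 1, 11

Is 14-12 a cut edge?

No

After removing 14-12, the path 14-7-5-4-12 still connects them, so the edge is not a bridge.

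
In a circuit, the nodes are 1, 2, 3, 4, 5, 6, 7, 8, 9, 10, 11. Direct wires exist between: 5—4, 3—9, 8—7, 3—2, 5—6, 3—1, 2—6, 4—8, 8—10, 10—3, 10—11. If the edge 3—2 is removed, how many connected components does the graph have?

3 and 2 are still connected via 3-10-8-4-5-6-2, so the component count stays at 1.

1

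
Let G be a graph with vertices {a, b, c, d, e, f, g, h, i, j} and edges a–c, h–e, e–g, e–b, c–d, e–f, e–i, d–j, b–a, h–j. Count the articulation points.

1

Removing e increases the component count from 1 to 4, so e is a cut vertex.
By contrast removing b leaves 1 component; it is not a cut vertex. No other vertex is a cut vertex either.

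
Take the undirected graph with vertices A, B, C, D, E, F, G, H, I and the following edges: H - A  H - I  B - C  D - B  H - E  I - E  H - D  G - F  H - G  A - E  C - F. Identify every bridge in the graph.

The edges on the cycle H-A-E-H are not bridges since each lies on that cycle.
Every edge lies on some cycle, so there are no bridges.

none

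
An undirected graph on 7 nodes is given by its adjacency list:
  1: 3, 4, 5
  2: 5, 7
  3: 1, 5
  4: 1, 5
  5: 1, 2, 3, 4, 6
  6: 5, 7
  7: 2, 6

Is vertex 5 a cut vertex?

Yes

Deleting 5 raises the number of components from 1 to 2, so 5 is a cut vertex.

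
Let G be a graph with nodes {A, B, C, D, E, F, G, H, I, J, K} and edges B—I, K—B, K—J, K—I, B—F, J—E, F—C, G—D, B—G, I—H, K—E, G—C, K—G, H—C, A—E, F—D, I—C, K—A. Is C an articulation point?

Deleting C leaves 1 component (was 1) (its neighbors F, G, H, I remain connected to each other), so C is not a cut vertex.

No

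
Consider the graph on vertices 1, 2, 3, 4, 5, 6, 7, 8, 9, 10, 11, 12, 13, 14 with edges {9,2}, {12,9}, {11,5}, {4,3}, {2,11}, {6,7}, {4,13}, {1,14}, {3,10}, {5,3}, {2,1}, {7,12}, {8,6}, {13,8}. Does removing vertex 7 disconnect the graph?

Deleting 7 leaves 1 component (was 1) (its neighbors 6, 12 remain connected to each other), so 7 is not a cut vertex.

No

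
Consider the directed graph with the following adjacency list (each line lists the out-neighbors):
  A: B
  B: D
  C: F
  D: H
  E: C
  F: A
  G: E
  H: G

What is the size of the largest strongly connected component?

8

{A, B, C, D, E, F, G, H} are all mutually reachable — one SCC of size 8.
The largest has 8 vertices.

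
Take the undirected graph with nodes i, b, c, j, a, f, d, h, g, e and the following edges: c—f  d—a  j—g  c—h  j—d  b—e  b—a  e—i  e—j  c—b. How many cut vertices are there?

4

Removing b increases the component count from 1 to 2, so b is a cut vertex.
Removing c increases the component count from 1 to 3, so c is a cut vertex.
Removing e increases the component count from 1 to 2, so e is a cut vertex.
Likewise j is a cut vertex.
By contrast removing h leaves 1 component; it is not a cut vertex. No other vertex is a cut vertex either.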